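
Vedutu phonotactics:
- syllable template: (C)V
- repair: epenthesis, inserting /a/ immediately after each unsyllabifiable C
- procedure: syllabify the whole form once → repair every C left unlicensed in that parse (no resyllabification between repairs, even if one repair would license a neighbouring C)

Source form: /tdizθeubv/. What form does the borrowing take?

The consonants /t/, /z/, /b/, /v/ cannot be parsed into a legal (C)V syllable (no codas are permitted; onsets are limited to one consonant).
Epenthesis after each stranded consonant: /t/ → /ta/, /z/ → /za/, /b/ → /ba/, /v/ → /va/.

tadizaθeubava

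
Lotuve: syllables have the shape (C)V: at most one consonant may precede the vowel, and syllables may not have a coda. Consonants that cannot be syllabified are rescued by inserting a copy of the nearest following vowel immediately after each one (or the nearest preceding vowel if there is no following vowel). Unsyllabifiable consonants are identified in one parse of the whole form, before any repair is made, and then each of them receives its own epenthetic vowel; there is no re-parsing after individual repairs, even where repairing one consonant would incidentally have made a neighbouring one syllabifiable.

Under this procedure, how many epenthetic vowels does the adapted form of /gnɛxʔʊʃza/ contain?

The unsyllabifiable consonants are /g/, /x/, /ʃ/; each receives one epenthetic vowel.

3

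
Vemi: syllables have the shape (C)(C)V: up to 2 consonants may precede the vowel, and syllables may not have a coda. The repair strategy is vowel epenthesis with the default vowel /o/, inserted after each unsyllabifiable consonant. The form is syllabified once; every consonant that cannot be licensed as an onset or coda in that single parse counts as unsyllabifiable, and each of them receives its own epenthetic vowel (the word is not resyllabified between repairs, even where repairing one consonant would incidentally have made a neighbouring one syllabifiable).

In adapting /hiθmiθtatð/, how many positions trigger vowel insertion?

2

The unsyllabifiable consonants are /t/, /ð/; each receives one epenthetic vowel.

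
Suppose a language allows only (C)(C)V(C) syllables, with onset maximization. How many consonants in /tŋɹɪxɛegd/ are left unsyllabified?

Under (C)(C)V(C), the unsyllabifiable consonants are /t/, /d/ (at most one coda consonant is licensed; onsets may contain at most 2 consonants).

2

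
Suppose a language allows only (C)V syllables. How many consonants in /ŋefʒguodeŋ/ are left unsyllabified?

The consonants /f/, /ʒ/, /ŋ/ cannot be parsed into a legal (C)V syllable (no codas are permitted; onsets are limited to one consonant).

3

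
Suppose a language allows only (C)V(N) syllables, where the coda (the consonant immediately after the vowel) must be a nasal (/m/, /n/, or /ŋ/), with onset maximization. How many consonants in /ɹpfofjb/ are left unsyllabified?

Under (C)V(N), the unsyllabifiable consonants are /ɹ/, /p/, /f/, /j/, /b/ (only a nasal (/m/, /n/, or /ŋ/) is licensed in coda position; onsets are limited to one consonant).

5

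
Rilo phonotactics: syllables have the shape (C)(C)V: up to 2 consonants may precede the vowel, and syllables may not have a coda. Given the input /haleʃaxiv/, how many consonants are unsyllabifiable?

1

The consonants /v/ cannot be parsed into a legal (C)(C)V syllable (no codas are permitted; onsets may contain at most 2 consonants).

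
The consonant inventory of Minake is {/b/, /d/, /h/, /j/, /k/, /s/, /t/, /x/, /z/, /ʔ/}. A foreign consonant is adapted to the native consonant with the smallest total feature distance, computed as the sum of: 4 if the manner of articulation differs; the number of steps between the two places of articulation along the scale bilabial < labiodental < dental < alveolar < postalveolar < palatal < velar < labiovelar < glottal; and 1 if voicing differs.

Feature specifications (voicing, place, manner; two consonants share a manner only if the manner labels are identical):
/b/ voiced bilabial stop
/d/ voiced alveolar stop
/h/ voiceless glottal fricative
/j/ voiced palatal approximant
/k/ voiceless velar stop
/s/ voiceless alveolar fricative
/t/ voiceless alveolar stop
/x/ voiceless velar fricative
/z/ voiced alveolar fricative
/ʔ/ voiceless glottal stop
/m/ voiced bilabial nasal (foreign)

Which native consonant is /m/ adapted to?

b

/b/ is closest: manner differs (nasal→stop, +4), place distance 0 (bilabial→bilabial), same voicing; total 4. Next closest is /d/ at distance 7.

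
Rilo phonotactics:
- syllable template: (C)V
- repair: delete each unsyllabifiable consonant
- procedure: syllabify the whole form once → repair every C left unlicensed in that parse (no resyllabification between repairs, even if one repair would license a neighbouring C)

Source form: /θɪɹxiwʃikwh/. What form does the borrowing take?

θɪxiʃi

Under (C)V, the unsyllabifiable consonants are /ɹ/, /w/, /k/, /w/, /h/ (no codas are permitted; onsets are limited to one consonant).
Deleting the stranded consonants removes /ɹ/, /w/, /k/, /w/, /h/.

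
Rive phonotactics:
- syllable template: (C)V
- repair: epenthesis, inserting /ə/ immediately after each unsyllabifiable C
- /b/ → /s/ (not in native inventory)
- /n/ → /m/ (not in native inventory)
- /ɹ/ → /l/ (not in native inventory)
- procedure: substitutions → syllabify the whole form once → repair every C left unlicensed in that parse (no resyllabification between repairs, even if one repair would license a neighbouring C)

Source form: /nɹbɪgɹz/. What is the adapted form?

Substitution: /n/ → /m/, /ɹ/ → /l/, /b/ → /s/, giving /mlsɪglz/.
The consonants /m/, /l/, /g/, /l/, /z/ cannot be parsed into a legal (C)V syllable (no codas are permitted; onsets are limited to one consonant).
Epenthesis after each stranded consonant: /m/ → /mə/, /l/ → /lə/, /g/ → /gə/, /l/ → /lə/, /z/ → /zə/.

mələsɪgələzə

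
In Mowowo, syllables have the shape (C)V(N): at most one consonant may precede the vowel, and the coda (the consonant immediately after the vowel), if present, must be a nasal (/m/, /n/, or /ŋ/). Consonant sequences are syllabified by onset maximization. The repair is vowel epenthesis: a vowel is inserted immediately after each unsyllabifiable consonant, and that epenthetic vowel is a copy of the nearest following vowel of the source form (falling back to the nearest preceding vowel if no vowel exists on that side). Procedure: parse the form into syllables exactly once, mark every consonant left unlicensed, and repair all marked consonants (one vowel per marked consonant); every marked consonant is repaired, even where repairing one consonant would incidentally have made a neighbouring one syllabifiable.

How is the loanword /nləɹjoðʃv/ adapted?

nələɹojoðoʃovo

The consonants /n/, /ɹ/, /ð/, /ʃ/, /v/ cannot be parsed into a legal (C)V(N) syllable (only a nasal (/m/, /n/, or /ŋ/) is licensed in coda position; onsets are limited to one consonant).
Each unlicensed consonant becomes the onset of a new syllable: /n/ → /nə/, /ɹ/ → /ɹo/, /ð/ → /ðo/, /ʃ/ → /ʃo/, /v/ → /vo/.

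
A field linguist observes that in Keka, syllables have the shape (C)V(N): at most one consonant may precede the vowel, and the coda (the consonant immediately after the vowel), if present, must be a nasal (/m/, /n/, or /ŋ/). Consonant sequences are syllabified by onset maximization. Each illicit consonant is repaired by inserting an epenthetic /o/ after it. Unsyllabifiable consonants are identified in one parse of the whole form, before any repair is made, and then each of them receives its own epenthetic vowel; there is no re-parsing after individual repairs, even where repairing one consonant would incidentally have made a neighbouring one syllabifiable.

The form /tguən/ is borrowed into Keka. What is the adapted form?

toguən

The consonants /t/ cannot be parsed into a legal (C)V(N) syllable (only a nasal (/m/, /n/, or /ŋ/) is licensed in coda position; onsets are limited to one consonant).
Epenthesis after each stranded consonant: /t/ → /to/.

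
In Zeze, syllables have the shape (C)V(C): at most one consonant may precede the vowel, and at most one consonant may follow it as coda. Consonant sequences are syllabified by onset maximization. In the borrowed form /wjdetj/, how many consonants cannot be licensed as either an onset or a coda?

3

Under (C)V(C), the unsyllabifiable consonants are /w/, /j/, /j/ (at most one coda consonant is licensed; onsets are limited to one consonant).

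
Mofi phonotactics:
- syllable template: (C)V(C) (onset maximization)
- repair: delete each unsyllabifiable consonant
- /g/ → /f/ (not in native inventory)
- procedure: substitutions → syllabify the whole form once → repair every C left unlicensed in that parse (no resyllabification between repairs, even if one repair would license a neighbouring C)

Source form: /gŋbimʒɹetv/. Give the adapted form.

Substitution: /g/ → /f/, giving /fŋbimʒɹetv/.
Syllabifying with onset maximization leaves /f/, /ŋ/, /ʒ/, /v/ stranded (at most one coda consonant is licensed; onsets are limited to one consonant).
Each unlicensed consonant is deleted: /f/, /ŋ/, /ʒ/, /v/.

bimɹet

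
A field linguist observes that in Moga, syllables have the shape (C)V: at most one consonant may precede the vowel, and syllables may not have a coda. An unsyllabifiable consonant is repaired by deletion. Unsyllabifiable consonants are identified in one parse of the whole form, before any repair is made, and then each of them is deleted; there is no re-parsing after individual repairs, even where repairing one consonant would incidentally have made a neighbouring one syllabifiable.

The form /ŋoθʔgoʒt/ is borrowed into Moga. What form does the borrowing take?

ŋogo

The consonants /θ/, /ʔ/, /ʒ/, /t/ cannot be parsed into a legal (C)V syllable (no codas are permitted; onsets are limited to one consonant).
Deleting the stranded consonants removes /θ/, /ʔ/, /ʒ/, /t/.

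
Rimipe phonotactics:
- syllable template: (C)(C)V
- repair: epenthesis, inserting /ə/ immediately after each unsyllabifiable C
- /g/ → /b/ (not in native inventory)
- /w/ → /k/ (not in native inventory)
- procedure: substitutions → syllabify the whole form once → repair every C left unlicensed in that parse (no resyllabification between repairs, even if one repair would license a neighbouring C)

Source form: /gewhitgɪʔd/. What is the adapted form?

bekhitbɪʔədə

Substitution: /g/ → /b/, /w/ → /k/, giving /bekhitbɪʔd/.
The consonants /ʔ/, /d/ cannot be parsed into a legal (C)(C)V syllable (no codas are permitted; onsets may contain at most 2 consonants).
Epenthesis after each stranded consonant: /ʔ/ → /ʔə/, /d/ → /də/.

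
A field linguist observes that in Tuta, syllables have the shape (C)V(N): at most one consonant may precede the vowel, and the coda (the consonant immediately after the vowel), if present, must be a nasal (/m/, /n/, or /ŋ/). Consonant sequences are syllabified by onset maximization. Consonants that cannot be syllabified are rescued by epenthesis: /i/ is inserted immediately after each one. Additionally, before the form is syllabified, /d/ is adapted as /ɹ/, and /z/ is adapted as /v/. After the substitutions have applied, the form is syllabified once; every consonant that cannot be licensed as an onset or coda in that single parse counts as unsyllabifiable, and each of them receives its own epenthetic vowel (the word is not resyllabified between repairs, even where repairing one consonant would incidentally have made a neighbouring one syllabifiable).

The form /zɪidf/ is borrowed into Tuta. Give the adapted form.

Substitution: /z/ → /v/, /d/ → /ɹ/, giving /vɪiɹf/.
The consonants /ɹ/, /f/ cannot be parsed into a legal (C)V(N) syllable (only a nasal (/m/, /n/, or /ŋ/) is licensed in coda position; onsets are limited to one consonant).
Each unlicensed consonant becomes the onset of a new syllable: /ɹ/ → /ɹi/, /f/ → /fi/.

vɪiɹifi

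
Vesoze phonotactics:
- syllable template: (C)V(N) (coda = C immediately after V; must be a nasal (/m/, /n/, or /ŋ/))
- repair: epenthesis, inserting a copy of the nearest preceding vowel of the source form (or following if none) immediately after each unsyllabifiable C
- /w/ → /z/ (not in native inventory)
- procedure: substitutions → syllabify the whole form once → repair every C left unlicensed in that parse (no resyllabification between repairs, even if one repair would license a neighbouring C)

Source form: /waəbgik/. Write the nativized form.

zaəbəgiki

Substitution: /w/ → /z/, giving /zaəbgik/.
Under (C)V(N), the unsyllabifiable consonants are /b/, /k/ (only a nasal (/m/, /n/, or /ŋ/) is licensed in coda position; onsets are limited to one consonant).
Each unlicensed consonant becomes the onset of a new syllable: /b/ → /bə/, /k/ → /ki/.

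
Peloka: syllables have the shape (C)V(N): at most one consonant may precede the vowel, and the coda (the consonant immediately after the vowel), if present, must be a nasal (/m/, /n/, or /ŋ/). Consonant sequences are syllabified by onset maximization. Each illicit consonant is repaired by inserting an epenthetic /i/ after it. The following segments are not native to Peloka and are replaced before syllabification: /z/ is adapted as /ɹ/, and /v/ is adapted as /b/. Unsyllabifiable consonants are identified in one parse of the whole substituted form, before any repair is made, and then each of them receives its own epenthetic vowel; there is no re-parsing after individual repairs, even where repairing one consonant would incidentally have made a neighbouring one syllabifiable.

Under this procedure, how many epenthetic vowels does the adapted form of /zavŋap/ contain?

After substitution the input is /ɹabŋap/.
The unsyllabifiable consonants are /b/, /p/; each receives one epenthetic vowel.

2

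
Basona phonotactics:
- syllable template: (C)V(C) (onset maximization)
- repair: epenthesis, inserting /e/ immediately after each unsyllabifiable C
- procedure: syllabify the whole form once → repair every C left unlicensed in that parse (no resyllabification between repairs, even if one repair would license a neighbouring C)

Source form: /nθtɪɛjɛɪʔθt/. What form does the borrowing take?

neθetɪɛjɛɪʔθete

Under (C)V(C), the unsyllabifiable consonants are /n/, /θ/, /θ/, /t/ (at most one coda consonant is licensed; onsets are limited to one consonant).
Each unlicensed consonant becomes the onset of a new syllable: /n/ → /ne/, /θ/ → /θe/, /θ/ → /θe/, /t/ → /te/.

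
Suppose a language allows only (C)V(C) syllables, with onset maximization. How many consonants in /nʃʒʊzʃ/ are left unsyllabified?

3

The consonants /n/, /ʃ/, /ʃ/ cannot be parsed into a legal (C)V(C) syllable (at most one coda consonant is licensed; onsets are limited to one consonant).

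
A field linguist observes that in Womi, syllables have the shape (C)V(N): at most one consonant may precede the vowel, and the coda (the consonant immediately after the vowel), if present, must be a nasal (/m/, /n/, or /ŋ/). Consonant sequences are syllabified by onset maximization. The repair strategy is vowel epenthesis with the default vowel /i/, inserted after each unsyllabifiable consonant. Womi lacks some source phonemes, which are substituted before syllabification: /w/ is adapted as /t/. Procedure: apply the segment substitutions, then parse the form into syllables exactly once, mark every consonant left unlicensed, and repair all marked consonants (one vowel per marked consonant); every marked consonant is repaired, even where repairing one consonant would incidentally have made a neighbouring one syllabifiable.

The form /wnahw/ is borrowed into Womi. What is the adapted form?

Substitution: /w/ → /t/, giving /tnaht/.
Syllabifying with onset maximization leaves /t/, /h/, /t/ stranded (only a nasal (/m/, /n/, or /ŋ/) is licensed in coda position; onsets are limited to one consonant).
Each unlicensed consonant becomes the onset of a new syllable: /t/ → /ti/, /h/ → /hi/, /t/ → /ti/.

tinahiti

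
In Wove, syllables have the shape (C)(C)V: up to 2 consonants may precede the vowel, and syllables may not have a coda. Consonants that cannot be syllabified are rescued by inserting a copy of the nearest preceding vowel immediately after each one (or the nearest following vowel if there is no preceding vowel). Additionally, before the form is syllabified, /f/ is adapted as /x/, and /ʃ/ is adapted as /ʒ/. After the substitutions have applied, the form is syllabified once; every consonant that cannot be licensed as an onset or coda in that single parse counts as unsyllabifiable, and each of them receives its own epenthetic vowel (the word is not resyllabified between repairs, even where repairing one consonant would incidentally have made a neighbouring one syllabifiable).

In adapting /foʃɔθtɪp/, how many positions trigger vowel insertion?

After substitution the input is /xoʒɔθtɪp/.
The unsyllabifiable consonants are /p/; each receives one epenthetic vowel.

1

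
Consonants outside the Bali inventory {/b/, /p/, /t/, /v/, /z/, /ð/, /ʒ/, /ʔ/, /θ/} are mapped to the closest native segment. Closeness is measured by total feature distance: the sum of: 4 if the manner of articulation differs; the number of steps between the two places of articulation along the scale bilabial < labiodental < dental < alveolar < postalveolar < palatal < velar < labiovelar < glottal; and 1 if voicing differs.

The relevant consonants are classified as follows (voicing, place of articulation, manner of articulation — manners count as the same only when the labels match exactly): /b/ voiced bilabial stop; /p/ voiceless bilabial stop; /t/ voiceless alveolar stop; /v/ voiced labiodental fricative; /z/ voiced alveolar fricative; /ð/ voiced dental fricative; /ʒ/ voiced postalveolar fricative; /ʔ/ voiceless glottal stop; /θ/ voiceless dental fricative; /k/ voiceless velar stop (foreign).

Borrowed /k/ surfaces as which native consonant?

ʔ

/ʔ/ is closest: same manner (stop), place distance 2 (velar→glottal), same voicing; total 2. Next closest is /t/ at distance 3.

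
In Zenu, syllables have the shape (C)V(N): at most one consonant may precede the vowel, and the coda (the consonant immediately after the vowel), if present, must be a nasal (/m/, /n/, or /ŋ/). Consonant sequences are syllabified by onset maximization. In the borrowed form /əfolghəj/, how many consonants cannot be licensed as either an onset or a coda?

3

Under (C)V(N), the unsyllabifiable consonants are /l/, /g/, /j/ (only a nasal (/m/, /n/, or /ŋ/) is licensed in coda position; onsets are limited to one consonant).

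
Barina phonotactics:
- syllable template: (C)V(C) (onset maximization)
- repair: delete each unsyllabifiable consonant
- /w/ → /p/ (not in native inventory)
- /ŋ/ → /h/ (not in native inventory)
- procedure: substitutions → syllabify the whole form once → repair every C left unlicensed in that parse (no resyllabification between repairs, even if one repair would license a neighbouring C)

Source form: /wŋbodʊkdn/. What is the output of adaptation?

Substitution: /w/ → /p/, /ŋ/ → /h/, giving /phbodʊkdn/.
Under (C)V(C), the unsyllabifiable consonants are /p/, /h/, /d/, /n/ (at most one coda consonant is licensed; onsets are limited to one consonant).
Each unlicensed consonant is deleted: /p/, /h/, /d/, /n/.

bodʊk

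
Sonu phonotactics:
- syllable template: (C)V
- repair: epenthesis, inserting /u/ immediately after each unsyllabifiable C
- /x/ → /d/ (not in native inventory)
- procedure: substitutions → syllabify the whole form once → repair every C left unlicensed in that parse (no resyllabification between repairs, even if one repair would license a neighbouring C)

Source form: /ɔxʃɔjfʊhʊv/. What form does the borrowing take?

Substitution: /x/ → /d/, giving /ɔdʃɔjfʊhʊv/.
The consonants /d/, /j/, /v/ cannot be parsed into a legal (C)V syllable (no codas are permitted; onsets are limited to one consonant).
Epenthesis after each stranded consonant: /d/ → /du/, /j/ → /ju/, /v/ → /vu/.

ɔduʃɔjufʊhʊvu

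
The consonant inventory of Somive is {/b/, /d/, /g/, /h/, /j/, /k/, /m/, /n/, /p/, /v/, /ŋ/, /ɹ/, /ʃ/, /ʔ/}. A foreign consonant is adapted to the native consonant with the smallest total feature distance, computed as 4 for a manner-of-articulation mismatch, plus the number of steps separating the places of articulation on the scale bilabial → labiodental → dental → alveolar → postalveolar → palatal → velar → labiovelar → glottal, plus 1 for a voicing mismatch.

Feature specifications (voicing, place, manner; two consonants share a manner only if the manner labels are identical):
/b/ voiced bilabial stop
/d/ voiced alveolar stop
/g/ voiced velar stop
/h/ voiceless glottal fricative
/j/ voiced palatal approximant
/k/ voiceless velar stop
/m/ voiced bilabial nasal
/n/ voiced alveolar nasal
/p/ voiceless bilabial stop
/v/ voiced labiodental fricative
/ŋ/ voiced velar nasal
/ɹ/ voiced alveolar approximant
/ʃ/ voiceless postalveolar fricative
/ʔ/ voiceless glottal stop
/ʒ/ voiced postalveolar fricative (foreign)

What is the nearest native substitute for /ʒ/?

ʃ

/ʃ/ is closest: same manner (fricative), place distance 0 (postalveolar→postalveolar), voicing differs (+1); total 1. Next closest is /v/ at distance 3.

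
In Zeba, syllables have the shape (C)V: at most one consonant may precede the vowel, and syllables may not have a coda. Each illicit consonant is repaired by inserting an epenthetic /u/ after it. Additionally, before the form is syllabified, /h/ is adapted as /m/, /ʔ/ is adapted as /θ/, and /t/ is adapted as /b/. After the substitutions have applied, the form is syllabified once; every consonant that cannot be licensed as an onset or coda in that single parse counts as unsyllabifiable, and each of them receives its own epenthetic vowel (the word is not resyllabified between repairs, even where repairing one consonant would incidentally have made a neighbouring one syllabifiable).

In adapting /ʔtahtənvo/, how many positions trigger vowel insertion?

After substitution the input is /θbambənvo/.
The unsyllabifiable consonants are /θ/, /m/, /n/; each receives one epenthetic vowel.

3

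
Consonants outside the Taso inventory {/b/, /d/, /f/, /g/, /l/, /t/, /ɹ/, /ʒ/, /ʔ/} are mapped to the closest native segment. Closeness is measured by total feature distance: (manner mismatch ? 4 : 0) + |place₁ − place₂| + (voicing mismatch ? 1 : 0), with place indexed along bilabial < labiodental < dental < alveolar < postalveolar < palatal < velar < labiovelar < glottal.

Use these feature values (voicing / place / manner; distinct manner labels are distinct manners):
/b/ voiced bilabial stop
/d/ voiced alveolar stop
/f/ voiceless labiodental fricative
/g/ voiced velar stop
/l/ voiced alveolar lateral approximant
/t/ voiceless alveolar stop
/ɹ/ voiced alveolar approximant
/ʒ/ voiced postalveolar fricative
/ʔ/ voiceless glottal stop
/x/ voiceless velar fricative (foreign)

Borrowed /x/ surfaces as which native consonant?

ʒ

/ʒ/ is closest: same manner (fricative), place distance 2 (velar→postalveolar), voicing differs (+1); total 3. Next closest is /f/ at distance 5.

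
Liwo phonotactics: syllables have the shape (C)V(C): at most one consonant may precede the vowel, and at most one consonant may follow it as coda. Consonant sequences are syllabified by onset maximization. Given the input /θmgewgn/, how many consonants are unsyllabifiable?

4

Syllabifying with onset maximization leaves /θ/, /m/, /g/, /n/ stranded (at most one coda consonant is licensed; onsets are limited to one consonant).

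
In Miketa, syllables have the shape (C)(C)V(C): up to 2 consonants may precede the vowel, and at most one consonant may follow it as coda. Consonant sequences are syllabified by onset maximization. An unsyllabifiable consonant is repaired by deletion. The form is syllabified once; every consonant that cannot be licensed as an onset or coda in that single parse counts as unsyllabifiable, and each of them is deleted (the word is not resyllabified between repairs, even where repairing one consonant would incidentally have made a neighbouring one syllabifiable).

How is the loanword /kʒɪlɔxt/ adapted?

The consonants /t/ cannot be parsed into a legal (C)(C)V(C) syllable (at most one coda consonant is licensed; onsets may contain at most 2 consonants).
Each unlicensed consonant is deleted: /t/.

kʒɪlɔx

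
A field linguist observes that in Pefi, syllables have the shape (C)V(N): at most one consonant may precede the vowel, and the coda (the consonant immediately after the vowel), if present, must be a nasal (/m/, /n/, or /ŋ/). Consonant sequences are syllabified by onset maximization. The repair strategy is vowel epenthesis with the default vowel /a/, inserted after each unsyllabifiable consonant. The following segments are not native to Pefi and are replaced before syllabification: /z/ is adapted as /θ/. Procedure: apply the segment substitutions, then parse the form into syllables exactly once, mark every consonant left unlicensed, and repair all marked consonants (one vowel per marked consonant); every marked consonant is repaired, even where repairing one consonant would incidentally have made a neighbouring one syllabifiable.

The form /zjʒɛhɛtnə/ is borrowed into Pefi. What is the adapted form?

Substitution: /z/ → /θ/, giving /θjʒɛhɛtnə/.
Syllabifying with onset maximization leaves /θ/, /j/, /t/ stranded (only a nasal (/m/, /n/, or /ŋ/) is licensed in coda position; onsets are limited to one consonant).
Epenthesis after each stranded consonant: /θ/ → /θa/, /j/ → /ja/, /t/ → /ta/.

θajaʒɛhɛtanə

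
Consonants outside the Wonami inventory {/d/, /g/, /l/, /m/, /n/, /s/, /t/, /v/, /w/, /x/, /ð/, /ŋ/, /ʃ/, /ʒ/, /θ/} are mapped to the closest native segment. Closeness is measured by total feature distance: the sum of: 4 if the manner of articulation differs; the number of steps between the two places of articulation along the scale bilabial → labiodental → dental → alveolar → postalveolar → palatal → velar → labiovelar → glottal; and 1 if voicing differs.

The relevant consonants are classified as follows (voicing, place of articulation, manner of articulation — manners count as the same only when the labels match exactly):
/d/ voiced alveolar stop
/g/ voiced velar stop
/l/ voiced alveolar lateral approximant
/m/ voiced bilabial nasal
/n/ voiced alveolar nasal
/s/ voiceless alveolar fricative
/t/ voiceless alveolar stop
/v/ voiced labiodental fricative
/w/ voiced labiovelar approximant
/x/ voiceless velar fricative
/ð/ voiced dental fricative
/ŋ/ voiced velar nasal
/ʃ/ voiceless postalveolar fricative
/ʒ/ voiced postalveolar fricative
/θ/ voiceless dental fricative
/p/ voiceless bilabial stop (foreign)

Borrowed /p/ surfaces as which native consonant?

t

/t/ is closest: same manner (stop), place distance 3 (bilabial→alveolar), same voicing; total 3. Next closest is /d/ at distance 4.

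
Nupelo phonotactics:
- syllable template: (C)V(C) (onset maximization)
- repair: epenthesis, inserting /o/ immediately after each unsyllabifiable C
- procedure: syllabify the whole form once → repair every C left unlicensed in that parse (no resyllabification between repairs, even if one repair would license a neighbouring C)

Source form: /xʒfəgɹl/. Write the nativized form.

Under (C)V(C), the unsyllabifiable consonants are /x/, /ʒ/, /ɹ/, /l/ (at most one coda consonant is licensed; onsets are limited to one consonant).
Each unlicensed consonant becomes the onset of a new syllable: /x/ → /xo/, /ʒ/ → /ʒo/, /ɹ/ → /ɹo/, /l/ → /lo/.

xoʒofəgɹolo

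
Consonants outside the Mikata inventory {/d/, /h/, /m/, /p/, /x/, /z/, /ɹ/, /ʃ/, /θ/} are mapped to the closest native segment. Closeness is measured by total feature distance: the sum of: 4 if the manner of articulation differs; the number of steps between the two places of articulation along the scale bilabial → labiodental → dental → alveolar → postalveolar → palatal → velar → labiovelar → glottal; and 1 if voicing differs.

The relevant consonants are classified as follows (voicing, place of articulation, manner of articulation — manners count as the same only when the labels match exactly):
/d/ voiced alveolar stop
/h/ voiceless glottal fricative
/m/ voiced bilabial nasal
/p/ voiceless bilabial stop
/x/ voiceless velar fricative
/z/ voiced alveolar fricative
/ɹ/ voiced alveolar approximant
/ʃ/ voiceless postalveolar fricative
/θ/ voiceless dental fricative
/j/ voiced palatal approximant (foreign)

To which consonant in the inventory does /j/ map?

/ɹ/ is closest: same manner (approximant), place distance 2 (palatal→alveolar), same voicing; total 2. Next closest is /d/ at distance 6.

ɹ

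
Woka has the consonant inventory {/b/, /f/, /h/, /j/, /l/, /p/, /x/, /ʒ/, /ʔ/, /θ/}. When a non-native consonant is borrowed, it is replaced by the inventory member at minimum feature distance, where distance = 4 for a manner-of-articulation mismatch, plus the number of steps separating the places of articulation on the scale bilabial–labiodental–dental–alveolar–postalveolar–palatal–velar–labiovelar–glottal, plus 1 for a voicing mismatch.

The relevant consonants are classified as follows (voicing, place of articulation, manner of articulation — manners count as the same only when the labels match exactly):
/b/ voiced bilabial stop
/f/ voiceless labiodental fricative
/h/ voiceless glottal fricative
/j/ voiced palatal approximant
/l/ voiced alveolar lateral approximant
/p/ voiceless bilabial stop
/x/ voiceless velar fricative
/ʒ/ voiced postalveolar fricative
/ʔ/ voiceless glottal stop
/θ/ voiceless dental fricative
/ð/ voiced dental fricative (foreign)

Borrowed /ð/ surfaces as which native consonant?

θ

/θ/ is closest: same manner (fricative), place distance 0 (dental→dental), voicing differs (+1); total 1. Next closest is /f/ at distance 2.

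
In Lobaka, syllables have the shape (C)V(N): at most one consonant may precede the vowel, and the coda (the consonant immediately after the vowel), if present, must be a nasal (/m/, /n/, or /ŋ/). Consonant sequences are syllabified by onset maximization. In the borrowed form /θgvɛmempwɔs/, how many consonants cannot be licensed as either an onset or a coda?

4

Syllabifying with onset maximization leaves /θ/, /g/, /p/, /s/ stranded (only a nasal (/m/, /n/, or /ŋ/) is licensed in coda position; onsets are limited to one consonant).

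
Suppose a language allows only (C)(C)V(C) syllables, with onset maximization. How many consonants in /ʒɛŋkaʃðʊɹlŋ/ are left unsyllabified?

Syllabifying with onset maximization leaves /l/, /ŋ/ stranded (at most one coda consonant is licensed; onsets may contain at most 2 consonants).

2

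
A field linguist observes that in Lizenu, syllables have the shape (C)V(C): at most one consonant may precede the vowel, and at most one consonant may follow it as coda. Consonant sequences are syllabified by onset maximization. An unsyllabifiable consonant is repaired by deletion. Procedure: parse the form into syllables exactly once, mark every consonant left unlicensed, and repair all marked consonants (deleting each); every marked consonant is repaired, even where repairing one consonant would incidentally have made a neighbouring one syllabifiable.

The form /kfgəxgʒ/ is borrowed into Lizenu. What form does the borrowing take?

Syllabifying with onset maximization leaves /k/, /f/, /g/, /ʒ/ stranded (at most one coda consonant is licensed; onsets are limited to one consonant).
Deleting the stranded consonants removes /k/, /f/, /g/, /ʒ/.

gəx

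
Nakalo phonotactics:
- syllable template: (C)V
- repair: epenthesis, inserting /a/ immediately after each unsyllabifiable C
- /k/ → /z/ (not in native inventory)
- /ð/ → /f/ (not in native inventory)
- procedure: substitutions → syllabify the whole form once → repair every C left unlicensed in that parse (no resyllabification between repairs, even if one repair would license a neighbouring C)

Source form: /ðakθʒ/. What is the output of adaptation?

Substitution: /ð/ → /f/, /k/ → /z/, giving /fazθʒ/.
The consonants /z/, /θ/, /ʒ/ cannot be parsed into a legal (C)V syllable (no codas are permitted; onsets are limited to one consonant).
Each unlicensed consonant becomes the onset of a new syllable: /z/ → /za/, /θ/ → /θa/, /ʒ/ → /ʒa/.

fazaθaʒa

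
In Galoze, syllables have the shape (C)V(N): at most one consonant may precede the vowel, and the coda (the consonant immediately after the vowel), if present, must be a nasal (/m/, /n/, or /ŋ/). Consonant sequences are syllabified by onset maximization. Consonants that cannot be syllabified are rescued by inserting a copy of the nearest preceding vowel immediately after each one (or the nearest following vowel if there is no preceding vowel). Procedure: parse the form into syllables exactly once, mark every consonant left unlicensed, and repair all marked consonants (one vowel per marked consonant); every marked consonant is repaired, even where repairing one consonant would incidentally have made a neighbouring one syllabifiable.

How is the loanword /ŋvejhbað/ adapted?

ŋevejehebaða

Under (C)V(N), the unsyllabifiable consonants are /ŋ/, /j/, /h/, /ð/ (only a nasal (/m/, /n/, or /ŋ/) is licensed in coda position; onsets are limited to one consonant).
Each unlicensed consonant becomes the onset of a new syllable: /ŋ/ → /ŋe/, /j/ → /je/, /h/ → /he/, /ð/ → /ða/.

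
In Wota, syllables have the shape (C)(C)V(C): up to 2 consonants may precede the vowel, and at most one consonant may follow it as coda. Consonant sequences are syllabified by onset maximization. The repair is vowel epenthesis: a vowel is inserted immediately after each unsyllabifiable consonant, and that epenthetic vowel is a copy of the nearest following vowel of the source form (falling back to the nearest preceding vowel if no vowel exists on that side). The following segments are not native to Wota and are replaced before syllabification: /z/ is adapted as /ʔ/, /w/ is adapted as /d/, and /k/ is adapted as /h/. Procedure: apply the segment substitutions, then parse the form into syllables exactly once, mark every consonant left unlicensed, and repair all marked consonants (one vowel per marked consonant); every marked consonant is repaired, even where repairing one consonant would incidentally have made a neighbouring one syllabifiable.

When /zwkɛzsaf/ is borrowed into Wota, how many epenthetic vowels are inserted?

After substitution the input is /ʔdhɛʔsaf/.
The unsyllabifiable consonants are /ʔ/; each receives one epenthetic vowel.

1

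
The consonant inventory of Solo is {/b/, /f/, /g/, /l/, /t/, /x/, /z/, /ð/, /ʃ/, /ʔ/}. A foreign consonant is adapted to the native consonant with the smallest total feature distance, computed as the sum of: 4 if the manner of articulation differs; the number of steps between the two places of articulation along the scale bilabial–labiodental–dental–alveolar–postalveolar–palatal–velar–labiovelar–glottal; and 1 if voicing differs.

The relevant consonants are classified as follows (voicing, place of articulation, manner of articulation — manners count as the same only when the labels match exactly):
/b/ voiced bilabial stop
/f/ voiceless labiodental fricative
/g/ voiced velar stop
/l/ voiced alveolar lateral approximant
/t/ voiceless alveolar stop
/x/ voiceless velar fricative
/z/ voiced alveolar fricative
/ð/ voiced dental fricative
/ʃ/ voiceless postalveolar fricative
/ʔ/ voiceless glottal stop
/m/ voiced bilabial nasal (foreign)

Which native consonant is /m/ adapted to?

/b/ is closest: manner differs (nasal→stop, +4), place distance 0 (bilabial→bilabial), same voicing; total 4. Next closest is /f/ at distance 6.

b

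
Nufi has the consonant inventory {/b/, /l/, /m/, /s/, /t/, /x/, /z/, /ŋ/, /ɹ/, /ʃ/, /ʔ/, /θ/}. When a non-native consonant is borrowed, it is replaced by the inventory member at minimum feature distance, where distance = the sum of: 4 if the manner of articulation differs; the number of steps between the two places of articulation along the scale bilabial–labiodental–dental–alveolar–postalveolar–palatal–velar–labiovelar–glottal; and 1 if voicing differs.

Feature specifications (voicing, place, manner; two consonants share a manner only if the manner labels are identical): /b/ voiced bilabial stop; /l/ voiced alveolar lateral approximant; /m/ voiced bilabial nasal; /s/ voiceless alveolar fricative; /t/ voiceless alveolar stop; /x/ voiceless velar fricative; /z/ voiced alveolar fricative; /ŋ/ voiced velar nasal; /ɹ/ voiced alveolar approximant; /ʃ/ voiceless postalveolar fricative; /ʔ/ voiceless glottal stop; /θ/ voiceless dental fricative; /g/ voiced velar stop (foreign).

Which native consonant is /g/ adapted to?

ʔ

/ʔ/ is closest: same manner (stop), place distance 2 (velar→glottal), voicing differs (+1); total 3. Next closest is /t/ at distance 4.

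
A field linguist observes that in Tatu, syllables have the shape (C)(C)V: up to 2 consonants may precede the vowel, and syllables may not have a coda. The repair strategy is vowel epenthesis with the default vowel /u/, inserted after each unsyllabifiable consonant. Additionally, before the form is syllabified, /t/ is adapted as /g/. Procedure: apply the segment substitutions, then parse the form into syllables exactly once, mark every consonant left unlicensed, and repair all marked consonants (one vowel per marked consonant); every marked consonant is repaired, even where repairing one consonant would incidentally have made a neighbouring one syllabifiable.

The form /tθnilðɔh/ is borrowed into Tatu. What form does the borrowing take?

guθnilðɔhu

Substitution: /t/ → /g/, giving /gθnilðɔh/.
The consonants /g/, /h/ cannot be parsed into a legal (C)(C)V syllable (no codas are permitted; onsets may contain at most 2 consonants).
Epenthesis after each stranded consonant: /g/ → /gu/, /h/ → /hu/.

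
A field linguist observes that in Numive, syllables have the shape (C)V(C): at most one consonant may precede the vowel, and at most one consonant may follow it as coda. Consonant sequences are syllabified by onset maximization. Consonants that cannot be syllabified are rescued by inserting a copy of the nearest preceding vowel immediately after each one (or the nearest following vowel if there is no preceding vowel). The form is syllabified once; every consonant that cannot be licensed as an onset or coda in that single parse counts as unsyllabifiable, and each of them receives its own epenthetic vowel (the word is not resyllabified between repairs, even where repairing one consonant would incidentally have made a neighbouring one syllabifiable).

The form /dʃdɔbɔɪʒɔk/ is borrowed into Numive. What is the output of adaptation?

Syllabifying with onset maximization leaves /d/, /ʃ/ stranded (at most one coda consonant is licensed; onsets are limited to one consonant).
Inserting the epenthetic vowel yields /d/ → /dɔ/, /ʃ/ → /ʃɔ/.

dɔʃɔdɔbɔɪʒɔk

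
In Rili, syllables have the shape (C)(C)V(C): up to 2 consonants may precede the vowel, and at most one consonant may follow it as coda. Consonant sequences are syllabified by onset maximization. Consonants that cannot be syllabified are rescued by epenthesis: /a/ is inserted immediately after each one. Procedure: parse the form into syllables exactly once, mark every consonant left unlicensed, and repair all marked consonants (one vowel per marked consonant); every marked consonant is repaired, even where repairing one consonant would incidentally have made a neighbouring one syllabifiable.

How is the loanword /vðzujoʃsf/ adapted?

Under (C)(C)V(C), the unsyllabifiable consonants are /v/, /s/, /f/ (at most one coda consonant is licensed; onsets may contain at most 2 consonants).
Each unlicensed consonant becomes the onset of a new syllable: /v/ → /va/, /s/ → /sa/, /f/ → /fa/.

vaðzujoʃsafa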